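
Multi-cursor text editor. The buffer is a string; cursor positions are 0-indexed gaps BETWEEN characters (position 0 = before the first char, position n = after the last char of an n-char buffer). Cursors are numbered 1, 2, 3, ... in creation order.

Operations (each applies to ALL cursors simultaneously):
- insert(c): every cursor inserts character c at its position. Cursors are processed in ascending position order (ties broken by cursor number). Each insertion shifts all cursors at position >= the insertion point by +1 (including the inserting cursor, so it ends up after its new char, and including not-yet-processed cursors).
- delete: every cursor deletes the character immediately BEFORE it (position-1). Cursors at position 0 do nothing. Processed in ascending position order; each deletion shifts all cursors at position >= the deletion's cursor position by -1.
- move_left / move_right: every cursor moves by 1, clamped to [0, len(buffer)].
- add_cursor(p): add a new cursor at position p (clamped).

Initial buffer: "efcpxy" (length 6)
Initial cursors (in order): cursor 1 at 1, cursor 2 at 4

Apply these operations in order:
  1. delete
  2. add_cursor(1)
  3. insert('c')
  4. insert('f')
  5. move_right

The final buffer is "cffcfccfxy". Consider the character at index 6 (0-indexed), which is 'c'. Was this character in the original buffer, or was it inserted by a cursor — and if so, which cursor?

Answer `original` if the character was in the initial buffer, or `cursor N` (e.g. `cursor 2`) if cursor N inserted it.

Answer: cursor 2

Derivation:
After op 1 (delete): buffer="fcxy" (len 4), cursors c1@0 c2@2, authorship ....
After op 2 (add_cursor(1)): buffer="fcxy" (len 4), cursors c1@0 c3@1 c2@2, authorship ....
After op 3 (insert('c')): buffer="cfcccxy" (len 7), cursors c1@1 c3@3 c2@5, authorship 1.3.2..
After op 4 (insert('f')): buffer="cffcfccfxy" (len 10), cursors c1@2 c3@5 c2@8, authorship 11.33.22..
After op 5 (move_right): buffer="cffcfccfxy" (len 10), cursors c1@3 c3@6 c2@9, authorship 11.33.22..
Authorship (.=original, N=cursor N): 1 1 . 3 3 . 2 2 . .
Index 6: author = 2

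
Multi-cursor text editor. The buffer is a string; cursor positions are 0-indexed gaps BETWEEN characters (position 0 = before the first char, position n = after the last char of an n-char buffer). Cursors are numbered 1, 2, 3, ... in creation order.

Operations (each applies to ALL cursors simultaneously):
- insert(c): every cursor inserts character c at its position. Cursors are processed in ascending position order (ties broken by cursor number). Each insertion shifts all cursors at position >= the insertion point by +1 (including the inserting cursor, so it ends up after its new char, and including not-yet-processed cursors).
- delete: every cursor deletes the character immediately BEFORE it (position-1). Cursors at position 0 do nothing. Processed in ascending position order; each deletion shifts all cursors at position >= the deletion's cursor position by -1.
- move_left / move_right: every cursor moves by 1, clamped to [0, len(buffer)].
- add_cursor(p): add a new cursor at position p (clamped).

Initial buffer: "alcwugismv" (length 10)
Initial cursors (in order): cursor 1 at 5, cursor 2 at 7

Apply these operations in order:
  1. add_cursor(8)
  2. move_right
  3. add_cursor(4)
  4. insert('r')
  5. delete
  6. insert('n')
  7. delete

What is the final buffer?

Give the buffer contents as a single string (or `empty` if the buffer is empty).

After op 1 (add_cursor(8)): buffer="alcwugismv" (len 10), cursors c1@5 c2@7 c3@8, authorship ..........
After op 2 (move_right): buffer="alcwugismv" (len 10), cursors c1@6 c2@8 c3@9, authorship ..........
After op 3 (add_cursor(4)): buffer="alcwugismv" (len 10), cursors c4@4 c1@6 c2@8 c3@9, authorship ..........
After op 4 (insert('r')): buffer="alcwrugrisrmrv" (len 14), cursors c4@5 c1@8 c2@11 c3@13, authorship ....4..1..2.3.
After op 5 (delete): buffer="alcwugismv" (len 10), cursors c4@4 c1@6 c2@8 c3@9, authorship ..........
After op 6 (insert('n')): buffer="alcwnugnisnmnv" (len 14), cursors c4@5 c1@8 c2@11 c3@13, authorship ....4..1..2.3.
After op 7 (delete): buffer="alcwugismv" (len 10), cursors c4@4 c1@6 c2@8 c3@9, authorship ..........

Answer: alcwugismv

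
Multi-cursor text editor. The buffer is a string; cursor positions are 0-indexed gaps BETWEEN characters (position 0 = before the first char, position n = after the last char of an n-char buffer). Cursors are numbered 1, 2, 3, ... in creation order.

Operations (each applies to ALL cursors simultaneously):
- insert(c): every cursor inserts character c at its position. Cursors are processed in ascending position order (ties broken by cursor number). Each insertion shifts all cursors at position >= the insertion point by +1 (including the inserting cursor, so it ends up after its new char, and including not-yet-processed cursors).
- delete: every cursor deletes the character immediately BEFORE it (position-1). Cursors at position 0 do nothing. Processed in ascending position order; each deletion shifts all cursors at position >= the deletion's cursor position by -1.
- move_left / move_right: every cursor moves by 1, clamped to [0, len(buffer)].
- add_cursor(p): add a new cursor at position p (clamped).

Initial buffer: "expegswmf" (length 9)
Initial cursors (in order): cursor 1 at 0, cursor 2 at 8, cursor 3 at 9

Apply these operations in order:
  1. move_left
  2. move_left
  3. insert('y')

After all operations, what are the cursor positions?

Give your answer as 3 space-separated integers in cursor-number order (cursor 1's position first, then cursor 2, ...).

After op 1 (move_left): buffer="expegswmf" (len 9), cursors c1@0 c2@7 c3@8, authorship .........
After op 2 (move_left): buffer="expegswmf" (len 9), cursors c1@0 c2@6 c3@7, authorship .........
After op 3 (insert('y')): buffer="yexpegsywymf" (len 12), cursors c1@1 c2@8 c3@10, authorship 1......2.3..

Answer: 1 8 10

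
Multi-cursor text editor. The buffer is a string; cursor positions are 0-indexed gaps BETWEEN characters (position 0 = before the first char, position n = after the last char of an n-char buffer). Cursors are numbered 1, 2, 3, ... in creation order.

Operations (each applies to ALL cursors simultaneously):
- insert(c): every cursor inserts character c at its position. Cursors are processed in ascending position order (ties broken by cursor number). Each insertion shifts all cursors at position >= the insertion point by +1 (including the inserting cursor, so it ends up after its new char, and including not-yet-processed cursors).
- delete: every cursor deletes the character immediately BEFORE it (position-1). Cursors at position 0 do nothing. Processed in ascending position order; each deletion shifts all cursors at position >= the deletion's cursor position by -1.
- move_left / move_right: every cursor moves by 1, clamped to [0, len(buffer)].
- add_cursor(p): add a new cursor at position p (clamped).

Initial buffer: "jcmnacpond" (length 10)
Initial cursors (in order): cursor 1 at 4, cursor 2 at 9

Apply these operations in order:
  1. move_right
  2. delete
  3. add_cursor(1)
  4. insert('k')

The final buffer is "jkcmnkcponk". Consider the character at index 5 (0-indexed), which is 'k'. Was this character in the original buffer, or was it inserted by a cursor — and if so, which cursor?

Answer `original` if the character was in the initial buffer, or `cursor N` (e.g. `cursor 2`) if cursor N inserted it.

Answer: cursor 1

Derivation:
After op 1 (move_right): buffer="jcmnacpond" (len 10), cursors c1@5 c2@10, authorship ..........
After op 2 (delete): buffer="jcmncpon" (len 8), cursors c1@4 c2@8, authorship ........
After op 3 (add_cursor(1)): buffer="jcmncpon" (len 8), cursors c3@1 c1@4 c2@8, authorship ........
After op 4 (insert('k')): buffer="jkcmnkcponk" (len 11), cursors c3@2 c1@6 c2@11, authorship .3...1....2
Authorship (.=original, N=cursor N): . 3 . . . 1 . . . . 2
Index 5: author = 1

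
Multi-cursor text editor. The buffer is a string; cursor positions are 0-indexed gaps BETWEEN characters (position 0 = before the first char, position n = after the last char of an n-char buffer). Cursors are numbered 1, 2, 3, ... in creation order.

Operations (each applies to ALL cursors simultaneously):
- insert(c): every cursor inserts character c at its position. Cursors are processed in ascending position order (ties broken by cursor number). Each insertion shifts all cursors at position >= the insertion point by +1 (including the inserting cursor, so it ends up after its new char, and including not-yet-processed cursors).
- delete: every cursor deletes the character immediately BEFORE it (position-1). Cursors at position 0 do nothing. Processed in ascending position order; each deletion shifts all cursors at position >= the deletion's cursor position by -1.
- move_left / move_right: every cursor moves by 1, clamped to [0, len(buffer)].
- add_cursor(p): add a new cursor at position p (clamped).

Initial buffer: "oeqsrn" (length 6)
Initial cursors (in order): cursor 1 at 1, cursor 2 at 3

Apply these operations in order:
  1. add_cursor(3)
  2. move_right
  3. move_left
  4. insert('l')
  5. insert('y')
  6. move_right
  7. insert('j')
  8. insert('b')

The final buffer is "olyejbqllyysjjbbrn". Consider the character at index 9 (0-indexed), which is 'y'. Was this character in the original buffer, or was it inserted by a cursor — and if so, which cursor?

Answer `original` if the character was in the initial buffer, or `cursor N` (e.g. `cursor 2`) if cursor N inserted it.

Answer: cursor 2

Derivation:
After op 1 (add_cursor(3)): buffer="oeqsrn" (len 6), cursors c1@1 c2@3 c3@3, authorship ......
After op 2 (move_right): buffer="oeqsrn" (len 6), cursors c1@2 c2@4 c3@4, authorship ......
After op 3 (move_left): buffer="oeqsrn" (len 6), cursors c1@1 c2@3 c3@3, authorship ......
After op 4 (insert('l')): buffer="oleqllsrn" (len 9), cursors c1@2 c2@6 c3@6, authorship .1..23...
After op 5 (insert('y')): buffer="olyeqllyysrn" (len 12), cursors c1@3 c2@9 c3@9, authorship .11..2323...
After op 6 (move_right): buffer="olyeqllyysrn" (len 12), cursors c1@4 c2@10 c3@10, authorship .11..2323...
After op 7 (insert('j')): buffer="olyejqllyysjjrn" (len 15), cursors c1@5 c2@13 c3@13, authorship .11.1.2323.23..
After op 8 (insert('b')): buffer="olyejbqllyysjjbbrn" (len 18), cursors c1@6 c2@16 c3@16, authorship .11.11.2323.2323..
Authorship (.=original, N=cursor N): . 1 1 . 1 1 . 2 3 2 3 . 2 3 2 3 . .
Index 9: author = 2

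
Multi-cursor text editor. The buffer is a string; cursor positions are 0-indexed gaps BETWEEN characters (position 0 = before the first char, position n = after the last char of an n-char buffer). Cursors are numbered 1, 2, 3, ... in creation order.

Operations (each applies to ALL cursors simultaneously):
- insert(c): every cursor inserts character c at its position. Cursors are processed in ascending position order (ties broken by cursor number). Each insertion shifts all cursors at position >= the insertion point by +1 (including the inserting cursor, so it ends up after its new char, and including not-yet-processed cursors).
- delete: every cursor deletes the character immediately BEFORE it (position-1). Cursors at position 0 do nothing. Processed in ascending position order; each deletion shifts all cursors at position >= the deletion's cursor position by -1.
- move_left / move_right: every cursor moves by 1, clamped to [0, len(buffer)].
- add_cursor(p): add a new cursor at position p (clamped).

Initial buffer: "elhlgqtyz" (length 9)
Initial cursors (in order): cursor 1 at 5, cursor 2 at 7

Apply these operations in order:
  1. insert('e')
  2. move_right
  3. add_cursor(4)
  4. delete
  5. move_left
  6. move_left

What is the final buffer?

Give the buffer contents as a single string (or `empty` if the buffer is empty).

After op 1 (insert('e')): buffer="elhlgeqteyz" (len 11), cursors c1@6 c2@9, authorship .....1..2..
After op 2 (move_right): buffer="elhlgeqteyz" (len 11), cursors c1@7 c2@10, authorship .....1..2..
After op 3 (add_cursor(4)): buffer="elhlgeqteyz" (len 11), cursors c3@4 c1@7 c2@10, authorship .....1..2..
After op 4 (delete): buffer="elhgetez" (len 8), cursors c3@3 c1@5 c2@7, authorship ....1.2.
After op 5 (move_left): buffer="elhgetez" (len 8), cursors c3@2 c1@4 c2@6, authorship ....1.2.
After op 6 (move_left): buffer="elhgetez" (len 8), cursors c3@1 c1@3 c2@5, authorship ....1.2.

Answer: elhgetez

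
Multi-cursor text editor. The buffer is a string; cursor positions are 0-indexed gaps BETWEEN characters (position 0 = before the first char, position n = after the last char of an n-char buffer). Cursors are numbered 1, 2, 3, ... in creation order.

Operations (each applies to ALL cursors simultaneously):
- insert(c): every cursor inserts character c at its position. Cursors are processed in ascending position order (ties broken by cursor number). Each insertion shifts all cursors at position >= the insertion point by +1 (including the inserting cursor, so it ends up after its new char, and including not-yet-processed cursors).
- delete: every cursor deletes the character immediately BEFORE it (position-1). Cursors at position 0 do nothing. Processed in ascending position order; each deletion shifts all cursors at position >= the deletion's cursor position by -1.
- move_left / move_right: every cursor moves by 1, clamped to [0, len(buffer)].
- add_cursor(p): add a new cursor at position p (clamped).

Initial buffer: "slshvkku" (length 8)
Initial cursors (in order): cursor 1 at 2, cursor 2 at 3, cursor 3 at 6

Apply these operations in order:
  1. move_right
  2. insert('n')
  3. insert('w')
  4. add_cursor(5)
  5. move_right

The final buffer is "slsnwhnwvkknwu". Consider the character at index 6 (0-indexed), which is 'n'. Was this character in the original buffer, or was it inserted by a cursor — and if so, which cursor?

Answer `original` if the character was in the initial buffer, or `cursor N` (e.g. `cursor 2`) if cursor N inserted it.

Answer: cursor 2

Derivation:
After op 1 (move_right): buffer="slshvkku" (len 8), cursors c1@3 c2@4 c3@7, authorship ........
After op 2 (insert('n')): buffer="slsnhnvkknu" (len 11), cursors c1@4 c2@6 c3@10, authorship ...1.2...3.
After op 3 (insert('w')): buffer="slsnwhnwvkknwu" (len 14), cursors c1@5 c2@8 c3@13, authorship ...11.22...33.
After op 4 (add_cursor(5)): buffer="slsnwhnwvkknwu" (len 14), cursors c1@5 c4@5 c2@8 c3@13, authorship ...11.22...33.
After op 5 (move_right): buffer="slsnwhnwvkknwu" (len 14), cursors c1@6 c4@6 c2@9 c3@14, authorship ...11.22...33.
Authorship (.=original, N=cursor N): . . . 1 1 . 2 2 . . . 3 3 .
Index 6: author = 2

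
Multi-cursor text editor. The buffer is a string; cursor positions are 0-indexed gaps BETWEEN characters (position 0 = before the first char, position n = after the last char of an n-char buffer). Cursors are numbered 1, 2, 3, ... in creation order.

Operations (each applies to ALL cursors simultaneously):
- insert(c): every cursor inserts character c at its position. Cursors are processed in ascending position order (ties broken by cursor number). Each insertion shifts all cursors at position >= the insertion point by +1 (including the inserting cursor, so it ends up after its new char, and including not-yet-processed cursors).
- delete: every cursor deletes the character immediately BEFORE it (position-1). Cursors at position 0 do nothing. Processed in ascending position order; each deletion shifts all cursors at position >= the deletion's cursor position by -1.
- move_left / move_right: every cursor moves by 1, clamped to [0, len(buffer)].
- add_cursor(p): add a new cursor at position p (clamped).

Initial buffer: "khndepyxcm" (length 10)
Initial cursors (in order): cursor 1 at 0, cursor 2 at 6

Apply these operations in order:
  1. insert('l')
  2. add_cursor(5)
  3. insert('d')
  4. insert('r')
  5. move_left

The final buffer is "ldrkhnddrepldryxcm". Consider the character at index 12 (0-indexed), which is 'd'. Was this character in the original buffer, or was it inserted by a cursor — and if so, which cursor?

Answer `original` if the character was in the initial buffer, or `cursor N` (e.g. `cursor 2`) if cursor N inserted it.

Answer: cursor 2

Derivation:
After op 1 (insert('l')): buffer="lkhndeplyxcm" (len 12), cursors c1@1 c2@8, authorship 1......2....
After op 2 (add_cursor(5)): buffer="lkhndeplyxcm" (len 12), cursors c1@1 c3@5 c2@8, authorship 1......2....
After op 3 (insert('d')): buffer="ldkhnddepldyxcm" (len 15), cursors c1@2 c3@7 c2@11, authorship 11....3..22....
After op 4 (insert('r')): buffer="ldrkhnddrepldryxcm" (len 18), cursors c1@3 c3@9 c2@14, authorship 111....33..222....
After op 5 (move_left): buffer="ldrkhnddrepldryxcm" (len 18), cursors c1@2 c3@8 c2@13, authorship 111....33..222....
Authorship (.=original, N=cursor N): 1 1 1 . . . . 3 3 . . 2 2 2 . . . .
Index 12: author = 2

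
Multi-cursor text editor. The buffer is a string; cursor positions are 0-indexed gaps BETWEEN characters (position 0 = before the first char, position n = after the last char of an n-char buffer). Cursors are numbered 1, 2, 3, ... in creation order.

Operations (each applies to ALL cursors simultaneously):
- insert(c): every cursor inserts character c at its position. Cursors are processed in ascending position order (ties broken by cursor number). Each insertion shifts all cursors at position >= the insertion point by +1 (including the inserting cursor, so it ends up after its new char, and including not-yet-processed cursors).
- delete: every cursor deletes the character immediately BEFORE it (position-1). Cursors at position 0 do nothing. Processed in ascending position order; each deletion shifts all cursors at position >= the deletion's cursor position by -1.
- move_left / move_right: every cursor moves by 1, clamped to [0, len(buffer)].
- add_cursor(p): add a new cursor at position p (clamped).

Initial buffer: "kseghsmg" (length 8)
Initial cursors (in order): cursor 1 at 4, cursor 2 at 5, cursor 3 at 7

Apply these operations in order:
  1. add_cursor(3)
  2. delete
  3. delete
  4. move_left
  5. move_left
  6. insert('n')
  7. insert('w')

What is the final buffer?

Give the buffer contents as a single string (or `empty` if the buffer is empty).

After op 1 (add_cursor(3)): buffer="kseghsmg" (len 8), cursors c4@3 c1@4 c2@5 c3@7, authorship ........
After op 2 (delete): buffer="kssg" (len 4), cursors c1@2 c2@2 c4@2 c3@3, authorship ....
After op 3 (delete): buffer="g" (len 1), cursors c1@0 c2@0 c3@0 c4@0, authorship .
After op 4 (move_left): buffer="g" (len 1), cursors c1@0 c2@0 c3@0 c4@0, authorship .
After op 5 (move_left): buffer="g" (len 1), cursors c1@0 c2@0 c3@0 c4@0, authorship .
After op 6 (insert('n')): buffer="nnnng" (len 5), cursors c1@4 c2@4 c3@4 c4@4, authorship 1234.
After op 7 (insert('w')): buffer="nnnnwwwwg" (len 9), cursors c1@8 c2@8 c3@8 c4@8, authorship 12341234.

Answer: nnnnwwwwg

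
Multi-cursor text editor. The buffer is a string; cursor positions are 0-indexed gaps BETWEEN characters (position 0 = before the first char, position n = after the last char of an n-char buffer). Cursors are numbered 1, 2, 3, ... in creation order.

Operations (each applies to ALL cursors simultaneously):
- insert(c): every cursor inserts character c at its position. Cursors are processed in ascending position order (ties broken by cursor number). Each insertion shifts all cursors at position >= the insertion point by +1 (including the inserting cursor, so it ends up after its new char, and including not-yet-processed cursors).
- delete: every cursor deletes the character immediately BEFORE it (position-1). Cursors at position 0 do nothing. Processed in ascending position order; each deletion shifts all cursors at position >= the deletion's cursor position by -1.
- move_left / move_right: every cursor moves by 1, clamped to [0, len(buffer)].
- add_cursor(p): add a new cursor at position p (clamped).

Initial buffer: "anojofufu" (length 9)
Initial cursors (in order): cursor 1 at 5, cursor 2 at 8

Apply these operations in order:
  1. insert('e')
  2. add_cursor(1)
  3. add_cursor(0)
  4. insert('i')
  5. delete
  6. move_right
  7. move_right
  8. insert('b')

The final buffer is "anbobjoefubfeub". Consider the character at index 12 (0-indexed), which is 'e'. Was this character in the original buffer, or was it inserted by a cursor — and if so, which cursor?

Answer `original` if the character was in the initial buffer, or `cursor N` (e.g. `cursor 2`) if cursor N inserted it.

After op 1 (insert('e')): buffer="anojoefufeu" (len 11), cursors c1@6 c2@10, authorship .....1...2.
After op 2 (add_cursor(1)): buffer="anojoefufeu" (len 11), cursors c3@1 c1@6 c2@10, authorship .....1...2.
After op 3 (add_cursor(0)): buffer="anojoefufeu" (len 11), cursors c4@0 c3@1 c1@6 c2@10, authorship .....1...2.
After op 4 (insert('i')): buffer="iainojoeifufeiu" (len 15), cursors c4@1 c3@3 c1@9 c2@14, authorship 4.3....11...22.
After op 5 (delete): buffer="anojoefufeu" (len 11), cursors c4@0 c3@1 c1@6 c2@10, authorship .....1...2.
After op 6 (move_right): buffer="anojoefufeu" (len 11), cursors c4@1 c3@2 c1@7 c2@11, authorship .....1...2.
After op 7 (move_right): buffer="anojoefufeu" (len 11), cursors c4@2 c3@3 c1@8 c2@11, authorship .....1...2.
After op 8 (insert('b')): buffer="anbobjoefubfeub" (len 15), cursors c4@3 c3@5 c1@11 c2@15, authorship ..4.3..1..1.2.2
Authorship (.=original, N=cursor N): . . 4 . 3 . . 1 . . 1 . 2 . 2
Index 12: author = 2

Answer: cursor 2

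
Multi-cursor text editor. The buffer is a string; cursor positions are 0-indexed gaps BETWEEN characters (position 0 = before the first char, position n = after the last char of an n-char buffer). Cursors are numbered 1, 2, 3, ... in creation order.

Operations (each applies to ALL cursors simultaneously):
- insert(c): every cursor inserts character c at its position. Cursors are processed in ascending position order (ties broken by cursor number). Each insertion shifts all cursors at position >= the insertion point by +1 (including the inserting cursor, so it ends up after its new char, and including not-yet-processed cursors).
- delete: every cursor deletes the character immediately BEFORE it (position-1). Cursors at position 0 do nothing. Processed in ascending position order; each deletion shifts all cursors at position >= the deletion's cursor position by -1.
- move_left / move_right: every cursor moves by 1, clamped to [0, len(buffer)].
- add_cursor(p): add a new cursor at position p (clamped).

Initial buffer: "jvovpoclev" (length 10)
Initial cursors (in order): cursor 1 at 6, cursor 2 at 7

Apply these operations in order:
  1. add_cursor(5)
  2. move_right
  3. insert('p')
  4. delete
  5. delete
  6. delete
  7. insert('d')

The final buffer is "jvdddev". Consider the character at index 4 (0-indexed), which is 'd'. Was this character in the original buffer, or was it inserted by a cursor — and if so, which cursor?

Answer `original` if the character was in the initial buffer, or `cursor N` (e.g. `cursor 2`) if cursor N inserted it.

Answer: cursor 3

Derivation:
After op 1 (add_cursor(5)): buffer="jvovpoclev" (len 10), cursors c3@5 c1@6 c2@7, authorship ..........
After op 2 (move_right): buffer="jvovpoclev" (len 10), cursors c3@6 c1@7 c2@8, authorship ..........
After op 3 (insert('p')): buffer="jvovpopcplpev" (len 13), cursors c3@7 c1@9 c2@11, authorship ......3.1.2..
After op 4 (delete): buffer="jvovpoclev" (len 10), cursors c3@6 c1@7 c2@8, authorship ..........
After op 5 (delete): buffer="jvovpev" (len 7), cursors c1@5 c2@5 c3@5, authorship .......
After op 6 (delete): buffer="jvev" (len 4), cursors c1@2 c2@2 c3@2, authorship ....
After op 7 (insert('d')): buffer="jvdddev" (len 7), cursors c1@5 c2@5 c3@5, authorship ..123..
Authorship (.=original, N=cursor N): . . 1 2 3 . .
Index 4: author = 3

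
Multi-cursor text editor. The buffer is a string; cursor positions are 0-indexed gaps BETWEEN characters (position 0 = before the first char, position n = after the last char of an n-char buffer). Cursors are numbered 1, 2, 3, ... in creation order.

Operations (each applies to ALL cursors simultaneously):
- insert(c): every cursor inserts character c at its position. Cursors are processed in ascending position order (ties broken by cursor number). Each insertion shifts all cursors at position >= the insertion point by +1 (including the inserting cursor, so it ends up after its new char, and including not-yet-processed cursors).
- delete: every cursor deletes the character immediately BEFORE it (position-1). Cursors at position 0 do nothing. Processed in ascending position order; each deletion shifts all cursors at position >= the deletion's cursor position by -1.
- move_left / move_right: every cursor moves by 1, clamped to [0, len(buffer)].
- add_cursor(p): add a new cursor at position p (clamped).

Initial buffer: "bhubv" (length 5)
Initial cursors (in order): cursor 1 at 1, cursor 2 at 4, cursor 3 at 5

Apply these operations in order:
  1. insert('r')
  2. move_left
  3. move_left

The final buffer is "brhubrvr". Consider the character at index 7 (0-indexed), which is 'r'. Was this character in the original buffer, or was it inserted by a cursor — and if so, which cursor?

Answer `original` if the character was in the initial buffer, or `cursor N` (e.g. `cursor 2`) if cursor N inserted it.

After op 1 (insert('r')): buffer="brhubrvr" (len 8), cursors c1@2 c2@6 c3@8, authorship .1...2.3
After op 2 (move_left): buffer="brhubrvr" (len 8), cursors c1@1 c2@5 c3@7, authorship .1...2.3
After op 3 (move_left): buffer="brhubrvr" (len 8), cursors c1@0 c2@4 c3@6, authorship .1...2.3
Authorship (.=original, N=cursor N): . 1 . . . 2 . 3
Index 7: author = 3

Answer: cursor 3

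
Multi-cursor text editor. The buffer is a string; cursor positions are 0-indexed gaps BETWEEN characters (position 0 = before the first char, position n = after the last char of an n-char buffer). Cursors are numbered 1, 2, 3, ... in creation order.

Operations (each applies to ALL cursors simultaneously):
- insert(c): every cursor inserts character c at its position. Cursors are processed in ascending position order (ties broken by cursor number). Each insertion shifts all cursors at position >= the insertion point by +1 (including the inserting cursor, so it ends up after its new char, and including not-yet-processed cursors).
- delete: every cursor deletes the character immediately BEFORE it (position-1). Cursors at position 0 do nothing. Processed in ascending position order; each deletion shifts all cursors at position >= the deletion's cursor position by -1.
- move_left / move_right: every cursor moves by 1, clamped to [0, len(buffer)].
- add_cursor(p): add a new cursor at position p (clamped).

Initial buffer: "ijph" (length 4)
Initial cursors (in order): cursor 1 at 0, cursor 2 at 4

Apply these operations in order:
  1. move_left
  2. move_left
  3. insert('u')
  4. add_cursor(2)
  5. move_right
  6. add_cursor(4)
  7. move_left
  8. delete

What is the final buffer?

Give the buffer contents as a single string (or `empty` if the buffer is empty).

Answer: ph

Derivation:
After op 1 (move_left): buffer="ijph" (len 4), cursors c1@0 c2@3, authorship ....
After op 2 (move_left): buffer="ijph" (len 4), cursors c1@0 c2@2, authorship ....
After op 3 (insert('u')): buffer="uijuph" (len 6), cursors c1@1 c2@4, authorship 1..2..
After op 4 (add_cursor(2)): buffer="uijuph" (len 6), cursors c1@1 c3@2 c2@4, authorship 1..2..
After op 5 (move_right): buffer="uijuph" (len 6), cursors c1@2 c3@3 c2@5, authorship 1..2..
After op 6 (add_cursor(4)): buffer="uijuph" (len 6), cursors c1@2 c3@3 c4@4 c2@5, authorship 1..2..
After op 7 (move_left): buffer="uijuph" (len 6), cursors c1@1 c3@2 c4@3 c2@4, authorship 1..2..
After op 8 (delete): buffer="ph" (len 2), cursors c1@0 c2@0 c3@0 c4@0, authorship ..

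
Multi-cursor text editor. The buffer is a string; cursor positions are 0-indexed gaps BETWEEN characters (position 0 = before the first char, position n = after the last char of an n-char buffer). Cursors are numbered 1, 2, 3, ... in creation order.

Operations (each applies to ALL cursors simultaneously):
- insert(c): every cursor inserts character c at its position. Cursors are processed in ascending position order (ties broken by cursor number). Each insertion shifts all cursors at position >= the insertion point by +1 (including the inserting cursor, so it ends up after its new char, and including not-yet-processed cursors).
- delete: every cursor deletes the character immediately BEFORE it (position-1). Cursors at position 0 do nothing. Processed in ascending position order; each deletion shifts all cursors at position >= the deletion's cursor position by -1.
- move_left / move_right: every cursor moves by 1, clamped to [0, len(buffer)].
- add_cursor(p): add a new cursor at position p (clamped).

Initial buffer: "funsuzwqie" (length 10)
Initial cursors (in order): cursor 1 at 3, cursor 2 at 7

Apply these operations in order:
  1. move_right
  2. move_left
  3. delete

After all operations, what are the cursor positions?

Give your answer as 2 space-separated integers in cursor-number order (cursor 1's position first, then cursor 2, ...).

After op 1 (move_right): buffer="funsuzwqie" (len 10), cursors c1@4 c2@8, authorship ..........
After op 2 (move_left): buffer="funsuzwqie" (len 10), cursors c1@3 c2@7, authorship ..........
After op 3 (delete): buffer="fusuzqie" (len 8), cursors c1@2 c2@5, authorship ........

Answer: 2 5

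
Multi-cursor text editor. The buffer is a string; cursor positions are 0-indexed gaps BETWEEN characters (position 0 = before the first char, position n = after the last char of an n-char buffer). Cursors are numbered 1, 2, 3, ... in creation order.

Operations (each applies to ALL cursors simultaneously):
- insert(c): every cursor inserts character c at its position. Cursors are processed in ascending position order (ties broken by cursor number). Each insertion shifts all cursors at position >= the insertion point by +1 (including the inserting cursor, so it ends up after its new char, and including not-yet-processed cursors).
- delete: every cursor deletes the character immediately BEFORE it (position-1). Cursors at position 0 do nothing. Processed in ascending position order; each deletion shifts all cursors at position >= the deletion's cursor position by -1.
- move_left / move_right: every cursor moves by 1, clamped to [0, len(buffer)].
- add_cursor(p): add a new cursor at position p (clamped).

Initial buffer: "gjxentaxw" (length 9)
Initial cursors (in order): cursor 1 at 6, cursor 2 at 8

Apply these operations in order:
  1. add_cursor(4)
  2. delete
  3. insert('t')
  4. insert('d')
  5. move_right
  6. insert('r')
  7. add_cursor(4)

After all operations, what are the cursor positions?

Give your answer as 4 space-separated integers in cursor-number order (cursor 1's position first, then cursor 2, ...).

Answer: 11 15 7 4

Derivation:
After op 1 (add_cursor(4)): buffer="gjxentaxw" (len 9), cursors c3@4 c1@6 c2@8, authorship .........
After op 2 (delete): buffer="gjxnaw" (len 6), cursors c3@3 c1@4 c2@5, authorship ......
After op 3 (insert('t')): buffer="gjxtntatw" (len 9), cursors c3@4 c1@6 c2@8, authorship ...3.1.2.
After op 4 (insert('d')): buffer="gjxtdntdatdw" (len 12), cursors c3@5 c1@8 c2@11, authorship ...33.11.22.
After op 5 (move_right): buffer="gjxtdntdatdw" (len 12), cursors c3@6 c1@9 c2@12, authorship ...33.11.22.
After op 6 (insert('r')): buffer="gjxtdnrtdartdwr" (len 15), cursors c3@7 c1@11 c2@15, authorship ...33.311.122.2
After op 7 (add_cursor(4)): buffer="gjxtdnrtdartdwr" (len 15), cursors c4@4 c3@7 c1@11 c2@15, authorship ...33.311.122.2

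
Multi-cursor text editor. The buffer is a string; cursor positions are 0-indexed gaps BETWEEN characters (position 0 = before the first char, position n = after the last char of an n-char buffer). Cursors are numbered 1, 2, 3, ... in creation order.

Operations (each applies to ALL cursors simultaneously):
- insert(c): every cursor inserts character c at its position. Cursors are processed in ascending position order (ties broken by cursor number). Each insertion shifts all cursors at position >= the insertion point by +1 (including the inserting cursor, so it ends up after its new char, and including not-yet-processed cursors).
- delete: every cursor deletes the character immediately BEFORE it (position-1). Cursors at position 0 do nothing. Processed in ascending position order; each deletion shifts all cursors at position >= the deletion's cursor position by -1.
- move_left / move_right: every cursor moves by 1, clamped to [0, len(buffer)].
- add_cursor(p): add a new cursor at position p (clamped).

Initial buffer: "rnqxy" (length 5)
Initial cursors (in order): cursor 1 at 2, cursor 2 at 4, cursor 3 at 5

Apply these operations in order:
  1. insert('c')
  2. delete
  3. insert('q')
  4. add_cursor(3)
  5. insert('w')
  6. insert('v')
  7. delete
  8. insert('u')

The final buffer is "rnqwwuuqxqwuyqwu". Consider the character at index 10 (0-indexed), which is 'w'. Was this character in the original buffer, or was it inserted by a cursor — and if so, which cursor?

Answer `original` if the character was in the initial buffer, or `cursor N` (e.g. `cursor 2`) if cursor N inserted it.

Answer: cursor 2

Derivation:
After op 1 (insert('c')): buffer="rncqxcyc" (len 8), cursors c1@3 c2@6 c3@8, authorship ..1..2.3
After op 2 (delete): buffer="rnqxy" (len 5), cursors c1@2 c2@4 c3@5, authorship .....
After op 3 (insert('q')): buffer="rnqqxqyq" (len 8), cursors c1@3 c2@6 c3@8, authorship ..1..2.3
After op 4 (add_cursor(3)): buffer="rnqqxqyq" (len 8), cursors c1@3 c4@3 c2@6 c3@8, authorship ..1..2.3
After op 5 (insert('w')): buffer="rnqwwqxqwyqw" (len 12), cursors c1@5 c4@5 c2@9 c3@12, authorship ..114..22.33
After op 6 (insert('v')): buffer="rnqwwvvqxqwvyqwv" (len 16), cursors c1@7 c4@7 c2@12 c3@16, authorship ..11414..222.333
After op 7 (delete): buffer="rnqwwqxqwyqw" (len 12), cursors c1@5 c4@5 c2@9 c3@12, authorship ..114..22.33
After op 8 (insert('u')): buffer="rnqwwuuqxqwuyqwu" (len 16), cursors c1@7 c4@7 c2@12 c3@16, authorship ..11414..222.333
Authorship (.=original, N=cursor N): . . 1 1 4 1 4 . . 2 2 2 . 3 3 3
Index 10: author = 2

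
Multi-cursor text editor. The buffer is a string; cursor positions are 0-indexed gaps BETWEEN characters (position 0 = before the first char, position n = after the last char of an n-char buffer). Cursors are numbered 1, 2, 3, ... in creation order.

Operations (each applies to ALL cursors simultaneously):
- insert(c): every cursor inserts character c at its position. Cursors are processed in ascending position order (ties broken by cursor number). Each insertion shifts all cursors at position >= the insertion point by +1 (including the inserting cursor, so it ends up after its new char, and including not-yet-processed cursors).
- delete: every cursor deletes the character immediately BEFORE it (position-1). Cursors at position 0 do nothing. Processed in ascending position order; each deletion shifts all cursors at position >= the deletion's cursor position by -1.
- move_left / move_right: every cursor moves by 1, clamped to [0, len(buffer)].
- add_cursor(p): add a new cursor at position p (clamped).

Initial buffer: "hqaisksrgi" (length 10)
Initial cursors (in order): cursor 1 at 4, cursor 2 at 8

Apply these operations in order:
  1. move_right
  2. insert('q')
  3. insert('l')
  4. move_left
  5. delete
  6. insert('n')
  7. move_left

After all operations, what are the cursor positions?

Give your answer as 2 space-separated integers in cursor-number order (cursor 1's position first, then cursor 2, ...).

Answer: 5 11

Derivation:
After op 1 (move_right): buffer="hqaisksrgi" (len 10), cursors c1@5 c2@9, authorship ..........
After op 2 (insert('q')): buffer="hqaisqksrgqi" (len 12), cursors c1@6 c2@11, authorship .....1....2.
After op 3 (insert('l')): buffer="hqaisqlksrgqli" (len 14), cursors c1@7 c2@13, authorship .....11....22.
After op 4 (move_left): buffer="hqaisqlksrgqli" (len 14), cursors c1@6 c2@12, authorship .....11....22.
After op 5 (delete): buffer="hqaislksrgli" (len 12), cursors c1@5 c2@10, authorship .....1....2.
After op 6 (insert('n')): buffer="hqaisnlksrgnli" (len 14), cursors c1@6 c2@12, authorship .....11....22.
After op 7 (move_left): buffer="hqaisnlksrgnli" (len 14), cursors c1@5 c2@11, authorship .....11....22.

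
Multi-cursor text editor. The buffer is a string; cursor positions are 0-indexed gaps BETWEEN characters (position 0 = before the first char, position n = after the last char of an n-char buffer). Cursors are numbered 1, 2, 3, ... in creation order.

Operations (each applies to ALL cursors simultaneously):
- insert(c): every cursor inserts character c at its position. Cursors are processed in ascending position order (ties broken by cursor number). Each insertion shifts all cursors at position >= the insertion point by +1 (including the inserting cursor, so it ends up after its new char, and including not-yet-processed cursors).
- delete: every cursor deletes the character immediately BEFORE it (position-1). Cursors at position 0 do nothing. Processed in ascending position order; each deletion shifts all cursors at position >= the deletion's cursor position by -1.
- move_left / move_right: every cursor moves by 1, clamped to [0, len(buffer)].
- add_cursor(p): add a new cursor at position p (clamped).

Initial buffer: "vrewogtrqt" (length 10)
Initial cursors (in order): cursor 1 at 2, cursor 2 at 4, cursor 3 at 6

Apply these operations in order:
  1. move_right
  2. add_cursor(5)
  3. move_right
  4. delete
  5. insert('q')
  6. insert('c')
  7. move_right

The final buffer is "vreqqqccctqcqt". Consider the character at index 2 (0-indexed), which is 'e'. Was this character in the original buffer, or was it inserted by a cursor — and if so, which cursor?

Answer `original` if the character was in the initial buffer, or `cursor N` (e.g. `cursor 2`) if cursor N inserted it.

After op 1 (move_right): buffer="vrewogtrqt" (len 10), cursors c1@3 c2@5 c3@7, authorship ..........
After op 2 (add_cursor(5)): buffer="vrewogtrqt" (len 10), cursors c1@3 c2@5 c4@5 c3@7, authorship ..........
After op 3 (move_right): buffer="vrewogtrqt" (len 10), cursors c1@4 c2@6 c4@6 c3@8, authorship ..........
After op 4 (delete): buffer="vretqt" (len 6), cursors c1@3 c2@3 c4@3 c3@4, authorship ......
After op 5 (insert('q')): buffer="vreqqqtqqt" (len 10), cursors c1@6 c2@6 c4@6 c3@8, authorship ...124.3..
After op 6 (insert('c')): buffer="vreqqqccctqcqt" (len 14), cursors c1@9 c2@9 c4@9 c3@12, authorship ...124124.33..
After op 7 (move_right): buffer="vreqqqccctqcqt" (len 14), cursors c1@10 c2@10 c4@10 c3@13, authorship ...124124.33..
Authorship (.=original, N=cursor N): . . . 1 2 4 1 2 4 . 3 3 . .
Index 2: author = original

Answer: original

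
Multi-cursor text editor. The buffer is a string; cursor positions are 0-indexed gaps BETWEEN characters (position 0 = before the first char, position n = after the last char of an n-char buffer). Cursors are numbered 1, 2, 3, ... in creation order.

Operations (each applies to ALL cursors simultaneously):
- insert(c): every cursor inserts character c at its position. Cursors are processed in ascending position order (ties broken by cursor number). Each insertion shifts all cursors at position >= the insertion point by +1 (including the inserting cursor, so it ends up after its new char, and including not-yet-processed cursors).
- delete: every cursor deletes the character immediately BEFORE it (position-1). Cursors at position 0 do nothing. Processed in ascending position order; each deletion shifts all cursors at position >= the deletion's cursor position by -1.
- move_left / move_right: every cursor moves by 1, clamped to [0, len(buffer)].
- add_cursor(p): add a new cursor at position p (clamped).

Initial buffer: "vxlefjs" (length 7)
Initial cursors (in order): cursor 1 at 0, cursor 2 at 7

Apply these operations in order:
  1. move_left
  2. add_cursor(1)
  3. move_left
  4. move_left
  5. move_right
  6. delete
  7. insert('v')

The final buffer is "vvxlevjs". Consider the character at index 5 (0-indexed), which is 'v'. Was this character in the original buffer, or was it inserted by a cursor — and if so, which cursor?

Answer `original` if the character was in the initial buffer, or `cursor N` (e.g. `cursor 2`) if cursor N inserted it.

Answer: cursor 2

Derivation:
After op 1 (move_left): buffer="vxlefjs" (len 7), cursors c1@0 c2@6, authorship .......
After op 2 (add_cursor(1)): buffer="vxlefjs" (len 7), cursors c1@0 c3@1 c2@6, authorship .......
After op 3 (move_left): buffer="vxlefjs" (len 7), cursors c1@0 c3@0 c2@5, authorship .......
After op 4 (move_left): buffer="vxlefjs" (len 7), cursors c1@0 c3@0 c2@4, authorship .......
After op 5 (move_right): buffer="vxlefjs" (len 7), cursors c1@1 c3@1 c2@5, authorship .......
After op 6 (delete): buffer="xlejs" (len 5), cursors c1@0 c3@0 c2@3, authorship .....
After op 7 (insert('v')): buffer="vvxlevjs" (len 8), cursors c1@2 c3@2 c2@6, authorship 13...2..
Authorship (.=original, N=cursor N): 1 3 . . . 2 . .
Index 5: author = 2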